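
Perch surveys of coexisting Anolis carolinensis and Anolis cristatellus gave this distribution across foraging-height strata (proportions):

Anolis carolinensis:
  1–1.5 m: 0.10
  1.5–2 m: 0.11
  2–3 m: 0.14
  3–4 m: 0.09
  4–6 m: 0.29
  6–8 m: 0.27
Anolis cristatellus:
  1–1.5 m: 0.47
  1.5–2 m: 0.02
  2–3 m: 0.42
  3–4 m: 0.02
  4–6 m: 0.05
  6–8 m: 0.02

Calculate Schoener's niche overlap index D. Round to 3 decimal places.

0.350

Σ|p₁ᵢ − p₂ᵢ| = 0.37 + 0.09 + 0.28 + 0.07 + 0.24 + 0.25 = 1.30
D = 1 − ½ × 1.30 = 1 − 0.650 = 0.35000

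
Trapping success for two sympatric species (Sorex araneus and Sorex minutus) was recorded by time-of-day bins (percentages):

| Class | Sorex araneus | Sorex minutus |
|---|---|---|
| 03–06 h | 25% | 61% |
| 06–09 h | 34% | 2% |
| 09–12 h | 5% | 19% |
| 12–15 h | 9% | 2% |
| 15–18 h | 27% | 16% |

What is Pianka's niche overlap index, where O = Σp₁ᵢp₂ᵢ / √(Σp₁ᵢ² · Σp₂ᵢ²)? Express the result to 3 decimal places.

0.634

Convert percentages to proportions (divide by 100).
Σ p₁ᵢp₂ᵢ = 0.1525 + 0.0068 + 0.0095 + 0.0018 + 0.0432 = 0.2138
Σp_1ᵢ² = 0.25² + 0.34² + 0.05² + 0.09² + 0.27² = 0.0625 + 0.1156 + 0.0025 + 0.0081 + 0.0729 = 0.2616
Σp_2ᵢ² = 0.61² + 0.02² + 0.19² + 0.02² + 0.16² = 0.3721 + 0.0004 + 0.0361 + 0.0004 + 0.0256 = 0.4346
O = 0.2138 / √(0.2616 × 0.4346) = 0.2138 / 0.337181 = 0.63408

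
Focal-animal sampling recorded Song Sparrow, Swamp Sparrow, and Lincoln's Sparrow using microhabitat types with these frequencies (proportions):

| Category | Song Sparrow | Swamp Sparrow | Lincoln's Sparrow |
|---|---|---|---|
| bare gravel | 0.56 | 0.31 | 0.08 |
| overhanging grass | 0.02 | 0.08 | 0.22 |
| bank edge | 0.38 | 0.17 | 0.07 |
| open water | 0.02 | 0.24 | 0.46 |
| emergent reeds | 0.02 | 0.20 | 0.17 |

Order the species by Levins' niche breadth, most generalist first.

Swamp Sparrow > Lincoln's Sparrow > Song Sparrow

Σp_Songᵢ² = 0.56² + 0.02² + 0.38² + 0.02² + 0.02² = 0.3136 + 0.0004 + 0.1444 + 0.0004 + 0.0004 = 0.4592
B_Song = 1 / 0.4592 = 2.1777
Σp_Swamᵢ² = 0.31² + 0.08² + 0.17² + 0.24² + 0.20² = 0.0961 + 0.0064 + 0.0289 + 0.0576 + 0.0400 = 0.2290
B_Swam = 1 / 0.2290 = 4.3668
Σp_Lincᵢ² = 0.08² + 0.22² + 0.07² + 0.46² + 0.17² = 0.0064 + 0.0484 + 0.0049 + 0.2116 + 0.0289 = 0.3002
B_Linc = 1 / 0.3002 = 3.3311
Ranking by B (broadest → narrowest): Swamp Sparrow (4.37) > Lincoln's Sparrow (3.33) > Song Sparrow (2.18)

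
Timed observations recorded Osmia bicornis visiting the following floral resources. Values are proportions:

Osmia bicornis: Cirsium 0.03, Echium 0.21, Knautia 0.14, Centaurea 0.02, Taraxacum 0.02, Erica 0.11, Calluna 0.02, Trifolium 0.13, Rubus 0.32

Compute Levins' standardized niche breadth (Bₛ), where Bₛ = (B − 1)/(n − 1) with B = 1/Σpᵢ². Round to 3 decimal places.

Σpᵢ² = 0.03² + 0.21² + 0.14² + 0.02² + 0.02² + 0.11² + 0.02² + 0.13² + 0.32² = 0.0009 + 0.0441 + 0.0196 + 0.0004 + 0.0004 + 0.0121 + 0.0004 + 0.0169 + 0.1024 = 0.1972
B = 1 / 0.1972 = 5.07099
Bₛ = (B − 1)/(n − 1) = (5.07099 − 1)/(9 − 1) = 4.07099/8 = 0.50887

0.509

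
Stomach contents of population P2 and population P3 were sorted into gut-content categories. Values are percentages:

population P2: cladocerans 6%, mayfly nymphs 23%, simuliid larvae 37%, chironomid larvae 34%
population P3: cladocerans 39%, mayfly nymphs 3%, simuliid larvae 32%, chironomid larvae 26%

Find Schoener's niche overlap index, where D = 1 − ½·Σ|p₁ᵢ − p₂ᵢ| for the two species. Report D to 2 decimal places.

Convert percentages to proportions (divide by 100).
Σ|p₁ᵢ − p₂ᵢ| = 0.33 + 0.20 + 0.05 + 0.08 = 0.66
D = 1 − ½ × 0.66 = 1 − 0.330 = 0.6700

0.67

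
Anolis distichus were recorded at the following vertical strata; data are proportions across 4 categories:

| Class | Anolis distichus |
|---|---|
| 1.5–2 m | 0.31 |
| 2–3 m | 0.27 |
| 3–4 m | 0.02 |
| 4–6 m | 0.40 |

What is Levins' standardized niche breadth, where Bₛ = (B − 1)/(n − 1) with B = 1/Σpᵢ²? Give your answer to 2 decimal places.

0.68

Σpᵢ² = 0.31² + 0.27² + 0.02² + 0.40² = 0.0961 + 0.0729 + 0.0004 + 0.1600 = 0.3294
B = 1 / 0.3294 = 3.0358
Bₛ = (B − 1)/(n − 1) = (3.0358 − 1)/(4 − 1) = 2.0358/3 = 0.6786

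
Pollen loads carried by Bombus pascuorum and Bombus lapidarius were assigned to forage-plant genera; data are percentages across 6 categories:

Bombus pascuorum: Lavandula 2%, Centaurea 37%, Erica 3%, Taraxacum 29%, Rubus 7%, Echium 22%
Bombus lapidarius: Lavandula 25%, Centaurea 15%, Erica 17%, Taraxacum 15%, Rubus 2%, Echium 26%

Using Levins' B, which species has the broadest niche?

Convert percentages to proportions (divide by 100).
Σp_pascᵢ² = 0.02² + 0.37² + 0.03² + 0.29² + 0.07² + 0.22² = 0.0004 + 0.1369 + 0.0009 + 0.0841 + 0.0049 + 0.0484 = 0.2756
B_pasc = 1 / 0.2756 = 3.6284
Σp_lapiᵢ² = 0.25² + 0.15² + 0.17² + 0.15² + 0.02² + 0.26² = 0.0625 + 0.0225 + 0.0289 + 0.0225 + 0.0004 + 0.0676 = 0.2044
B_lapi = 1 / 0.2044 = 4.8924
Highest B → broadest niche (most generalist): Bombus lapidarius (B = 4.89).

Bombus lapidarius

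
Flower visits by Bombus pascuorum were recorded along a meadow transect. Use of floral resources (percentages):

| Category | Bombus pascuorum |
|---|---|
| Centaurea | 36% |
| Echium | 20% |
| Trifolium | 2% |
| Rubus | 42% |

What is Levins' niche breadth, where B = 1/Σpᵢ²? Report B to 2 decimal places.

Convert percentages to proportions (divide by 100).
Σpᵢ² = 0.36² + 0.20² + 0.02² + 0.42² = 0.1296 + 0.0400 + 0.0004 + 0.1764 = 0.3464
B = 1 / 0.3464 = 2.8868

2.89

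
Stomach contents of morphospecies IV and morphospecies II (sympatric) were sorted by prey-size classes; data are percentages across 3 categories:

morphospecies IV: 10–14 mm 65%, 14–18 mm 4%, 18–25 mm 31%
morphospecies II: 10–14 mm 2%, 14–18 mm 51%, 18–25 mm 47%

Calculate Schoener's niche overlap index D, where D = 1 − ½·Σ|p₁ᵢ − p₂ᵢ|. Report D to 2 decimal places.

0.37

Convert percentages to proportions (divide by 100).
Σ|p₁ᵢ − p₂ᵢ| = 0.63 + 0.47 + 0.16 = 1.26
D = 1 − ½ × 1.26 = 1 − 0.630 = 0.3700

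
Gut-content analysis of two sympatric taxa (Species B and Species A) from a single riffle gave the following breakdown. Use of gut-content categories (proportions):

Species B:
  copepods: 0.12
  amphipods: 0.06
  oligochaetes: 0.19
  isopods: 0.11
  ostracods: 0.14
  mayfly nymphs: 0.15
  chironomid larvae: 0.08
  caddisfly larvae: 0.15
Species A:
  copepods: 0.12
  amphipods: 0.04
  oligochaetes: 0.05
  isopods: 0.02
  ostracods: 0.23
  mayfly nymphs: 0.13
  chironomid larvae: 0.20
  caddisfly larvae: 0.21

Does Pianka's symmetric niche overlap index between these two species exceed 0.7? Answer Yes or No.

Σ p₁ᵢp₂ᵢ = 0.0144 + 0.0024 + 0.0095 + 0.0022 + 0.0322 + 0.0195 + 0.0160 + 0.0315 = 0.1277
Σp_1ᵢ² = 0.12² + 0.06² + 0.19² + 0.11² + 0.14² + 0.15² + 0.08² + 0.15² = 0.0144 + 0.0036 + 0.0361 + 0.0121 + 0.0196 + 0.0225 + 0.0064 + 0.0225 = 0.1372
Σp_2ᵢ² = 0.12² + 0.04² + 0.05² + 0.02² + 0.23² + 0.13² + 0.20² + 0.21² = 0.0144 + 0.0016 + 0.0025 + 0.0004 + 0.0529 + 0.0169 + 0.0400 + 0.0441 = 0.1728
O = 0.1277 / √(0.1372 × 0.1728) = 0.1277 / 0.15397 = 0.8294
O = 0.8294 > 0.7 → Yes.

Yes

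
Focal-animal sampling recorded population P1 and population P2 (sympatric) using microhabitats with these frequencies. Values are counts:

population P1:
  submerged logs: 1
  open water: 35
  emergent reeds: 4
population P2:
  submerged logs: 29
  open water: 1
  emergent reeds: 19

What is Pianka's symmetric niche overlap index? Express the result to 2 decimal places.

Proportions for population P1 (n=40): 1/40=0.0250, 35/40=0.8750, 4/40=0.1000
Proportions for population P2 (n=49): 29/49=0.5918, 1/49=0.0204, 19/49=0.3878
Σ p₁ᵢp₂ᵢ = 0.014795 + 0.017850 + 0.038780 = 0.071425
Σp_1ᵢ² = 0.0250² + 0.8750² + 0.1000² = 0.000625 + 0.765625 + 0.010000 = 0.776250
Σp_2ᵢ² = 0.5918² + 0.0204² + 0.3878² = 0.350227 + 0.000416 + 0.150389 = 0.501032
O = 0.071425 / √(0.776250 × 0.501032) = 0.071425 / 0.6236394 = 0.1145

0.11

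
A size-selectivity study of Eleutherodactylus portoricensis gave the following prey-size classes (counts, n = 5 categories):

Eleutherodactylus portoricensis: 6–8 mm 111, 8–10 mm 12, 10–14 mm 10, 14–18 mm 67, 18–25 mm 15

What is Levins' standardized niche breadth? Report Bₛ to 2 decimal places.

Proportions for Eleutherodactylus portoricensis (n=215): 111/215=0.5163, 12/215=0.0558, 10/215=0.0465, 67/215=0.3116, 15/215=0.0698
Σpᵢ² = 0.5163² + 0.0558² + 0.0465² + 0.3116² + 0.0698² = 0.266566 + 0.003114 + 0.002162 + 0.097095 + 0.004872 = 0.373809
B = 1 / 0.373809 = 2.6752
Bₛ = (B − 1)/(n − 1) = (2.6752 − 1)/(5 − 1) = 1.6752/4 = 0.4188

0.42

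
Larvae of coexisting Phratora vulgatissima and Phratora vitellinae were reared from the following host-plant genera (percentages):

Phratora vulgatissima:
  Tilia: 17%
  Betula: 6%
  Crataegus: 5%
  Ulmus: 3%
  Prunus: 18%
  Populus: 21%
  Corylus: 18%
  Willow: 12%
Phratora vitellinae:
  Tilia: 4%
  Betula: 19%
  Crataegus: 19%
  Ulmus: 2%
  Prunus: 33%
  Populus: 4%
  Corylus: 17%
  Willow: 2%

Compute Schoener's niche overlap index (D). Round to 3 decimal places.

Convert percentages to proportions (divide by 100).
Σ|p₁ᵢ − p₂ᵢ| = 0.13 + 0.13 + 0.14 + 0.01 + 0.15 + 0.17 + 0.01 + 0.10 = 0.84
D = 1 − ½ × 0.84 = 1 − 0.420 = 0.58000

0.580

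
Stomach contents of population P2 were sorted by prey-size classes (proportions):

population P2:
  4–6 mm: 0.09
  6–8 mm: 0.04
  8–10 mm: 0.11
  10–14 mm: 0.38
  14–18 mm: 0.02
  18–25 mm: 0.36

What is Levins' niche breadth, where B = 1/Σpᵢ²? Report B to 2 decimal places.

3.38

Σpᵢ² = 0.09² + 0.04² + 0.11² + 0.38² + 0.02² + 0.36² = 0.0081 + 0.0016 + 0.0121 + 0.1444 + 0.0004 + 0.1296 = 0.2962
B = 1 / 0.2962 = 3.3761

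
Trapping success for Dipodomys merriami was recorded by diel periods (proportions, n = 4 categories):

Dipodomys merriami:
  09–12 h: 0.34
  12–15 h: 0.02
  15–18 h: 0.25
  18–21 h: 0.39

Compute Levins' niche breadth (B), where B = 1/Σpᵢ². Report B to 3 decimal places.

Σpᵢ² = 0.34² + 0.02² + 0.25² + 0.39² = 0.1156 + 0.0004 + 0.0625 + 0.1521 = 0.3306
B = 1 / 0.3306 = 3.02480

3.025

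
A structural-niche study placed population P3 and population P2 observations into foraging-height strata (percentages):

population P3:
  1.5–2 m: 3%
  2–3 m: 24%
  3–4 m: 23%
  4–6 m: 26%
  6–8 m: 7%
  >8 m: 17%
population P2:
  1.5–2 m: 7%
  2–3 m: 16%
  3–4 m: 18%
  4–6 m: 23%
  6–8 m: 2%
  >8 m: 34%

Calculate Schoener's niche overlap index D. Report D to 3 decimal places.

0.790

Convert percentages to proportions (divide by 100).
Σ|p₁ᵢ − p₂ᵢ| = 0.04 + 0.08 + 0.05 + 0.03 + 0.05 + 0.17 = 0.42
D = 1 − ½ × 0.42 = 1 − 0.210 = 0.79000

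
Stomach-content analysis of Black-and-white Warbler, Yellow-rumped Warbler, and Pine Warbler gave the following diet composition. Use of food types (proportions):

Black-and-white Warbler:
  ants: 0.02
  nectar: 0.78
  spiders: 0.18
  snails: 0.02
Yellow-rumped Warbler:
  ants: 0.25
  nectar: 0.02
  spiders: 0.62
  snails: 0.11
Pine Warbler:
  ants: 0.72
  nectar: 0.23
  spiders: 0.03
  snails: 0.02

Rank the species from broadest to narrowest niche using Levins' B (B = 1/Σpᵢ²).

Yellow-rumped Warbler > Pine Warbler > Black-and-white Warbler

Σp_Blacᵢ² = 0.02² + 0.78² + 0.18² + 0.02² = 0.0004 + 0.6084 + 0.0324 + 0.0004 = 0.6416
B_Blac = 1 / 0.6416 = 1.5586
Σp_Yellᵢ² = 0.25² + 0.02² + 0.62² + 0.11² = 0.0625 + 0.0004 + 0.3844 + 0.0121 = 0.4594
B_Yell = 1 / 0.4594 = 2.1768
Σp_Pineᵢ² = 0.72² + 0.23² + 0.03² + 0.02² = 0.5184 + 0.0529 + 0.0009 + 0.0004 = 0.5726
B_Pine = 1 / 0.5726 = 1.7464
Ranking by B (broadest → narrowest): Yellow-rumped Warbler (2.18) > Pine Warbler (1.75) > Black-and-white Warbler (1.56)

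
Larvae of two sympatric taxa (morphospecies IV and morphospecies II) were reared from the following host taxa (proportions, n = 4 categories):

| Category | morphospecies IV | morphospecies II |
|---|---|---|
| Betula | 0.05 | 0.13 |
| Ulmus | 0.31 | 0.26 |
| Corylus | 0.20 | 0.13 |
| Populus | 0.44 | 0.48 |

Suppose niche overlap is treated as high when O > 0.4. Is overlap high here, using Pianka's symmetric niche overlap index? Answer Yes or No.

Σ p₁ᵢp₂ᵢ = 0.0065 + 0.0806 + 0.0260 + 0.2112 = 0.3243
Σp_1ᵢ² = 0.05² + 0.31² + 0.20² + 0.44² = 0.0025 + 0.0961 + 0.0400 + 0.1936 = 0.3322
Σp_2ᵢ² = 0.13² + 0.26² + 0.13² + 0.48² = 0.0169 + 0.0676 + 0.0169 + 0.2304 = 0.3318
O = 0.3243 / √(0.3322 × 0.3318) = 0.3243 / 0.33200 = 0.9768
O = 0.9768 > 0.4 → Yes.

Yes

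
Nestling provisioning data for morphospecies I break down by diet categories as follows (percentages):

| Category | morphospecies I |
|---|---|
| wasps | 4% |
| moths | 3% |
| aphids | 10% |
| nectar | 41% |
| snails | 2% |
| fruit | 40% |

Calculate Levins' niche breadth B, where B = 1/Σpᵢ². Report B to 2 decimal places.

2.93

Convert percentages to proportions (divide by 100).
Σpᵢ² = 0.04² + 0.03² + 0.10² + 0.41² + 0.02² + 0.40² = 0.0016 + 0.0009 + 0.0100 + 0.1681 + 0.0004 + 0.1600 = 0.3410
B = 1 / 0.3410 = 2.9326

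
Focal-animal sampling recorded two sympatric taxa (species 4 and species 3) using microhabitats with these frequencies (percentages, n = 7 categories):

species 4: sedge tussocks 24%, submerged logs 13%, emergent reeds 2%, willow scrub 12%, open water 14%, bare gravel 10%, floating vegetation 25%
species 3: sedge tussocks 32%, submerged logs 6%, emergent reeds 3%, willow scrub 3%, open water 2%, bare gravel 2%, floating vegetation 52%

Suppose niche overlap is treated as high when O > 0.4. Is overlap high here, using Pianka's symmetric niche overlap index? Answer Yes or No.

Yes

Convert percentages to proportions (divide by 100).
Σ p₁ᵢp₂ᵢ = 0.0768 + 0.0078 + 0.0006 + 0.0036 + 0.0028 + 0.0020 + 0.1300 = 0.2236
Σp_1ᵢ² = 0.24² + 0.13² + 0.02² + 0.12² + 0.14² + 0.10² + 0.25² = 0.0576 + 0.0169 + 0.0004 + 0.0144 + 0.0196 + 0.0100 + 0.0625 = 0.1814
Σp_2ᵢ² = 0.32² + 0.06² + 0.03² + 0.03² + 0.02² + 0.02² + 0.52² = 0.1024 + 0.0036 + 0.0009 + 0.0009 + 0.0004 + 0.0004 + 0.2704 = 0.3790
O = 0.2236 / √(0.1814 × 0.3790) = 0.2236 / 0.26220 = 0.8528
O = 0.8528 > 0.4 → Yes.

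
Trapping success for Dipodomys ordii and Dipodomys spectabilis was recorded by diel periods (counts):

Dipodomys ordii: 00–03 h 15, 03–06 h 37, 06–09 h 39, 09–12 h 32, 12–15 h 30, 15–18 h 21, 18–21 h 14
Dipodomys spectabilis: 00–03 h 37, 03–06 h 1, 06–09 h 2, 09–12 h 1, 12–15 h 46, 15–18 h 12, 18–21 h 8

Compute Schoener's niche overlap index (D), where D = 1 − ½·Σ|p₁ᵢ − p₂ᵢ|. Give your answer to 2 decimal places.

Proportions for Dipodomys ordii (n=188): 15/188=0.0798, 37/188=0.1968, 39/188=0.2074, 32/188=0.1702, 30/188=0.1596, 21/188=0.1117, 14/188=0.0745
Proportions for Dipodomys spectabilis (n=107): 37/107=0.3458, 1/107=0.0093, 2/107=0.0187, 1/107=0.0093, 46/107=0.4299, 12/107=0.1121, 8/107=0.0748
Σ|p₁ᵢ − p₂ᵢ| = 0.2660 + 0.1875 + 0.1887 + 0.1609 + 0.2703 + 0.0004 + 0.0003 = 1.0741
D = 1 − ½ × 1.0741 = 1 − 0.53705 = 0.46295

0.46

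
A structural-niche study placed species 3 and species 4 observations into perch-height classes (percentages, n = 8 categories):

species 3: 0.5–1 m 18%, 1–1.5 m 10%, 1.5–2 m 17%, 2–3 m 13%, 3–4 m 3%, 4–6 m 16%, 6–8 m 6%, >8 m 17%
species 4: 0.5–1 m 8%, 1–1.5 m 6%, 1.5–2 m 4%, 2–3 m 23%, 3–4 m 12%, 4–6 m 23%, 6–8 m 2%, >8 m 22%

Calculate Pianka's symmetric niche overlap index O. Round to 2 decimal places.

Convert percentages to proportions (divide by 100).
Σ p₁ᵢp₂ᵢ = 0.0144 + 0.0060 + 0.0068 + 0.0299 + 0.0036 + 0.0368 + 0.0012 + 0.0374 = 0.1361
Σp_1ᵢ² = 0.18² + 0.10² + 0.17² + 0.13² + 0.03² + 0.16² + 0.06² + 0.17² = 0.0324 + 0.0100 + 0.0289 + 0.0169 + 0.0009 + 0.0256 + 0.0036 + 0.0289 = 0.1472
Σp_2ᵢ² = 0.08² + 0.06² + 0.04² + 0.23² + 0.12² + 0.23² + 0.02² + 0.22² = 0.0064 + 0.0036 + 0.0016 + 0.0529 + 0.0144 + 0.0529 + 0.0004 + 0.0484 = 0.1806
O = 0.1361 / √(0.1472 × 0.1806) = 0.1361 / 0.16305 = 0.8347

0.83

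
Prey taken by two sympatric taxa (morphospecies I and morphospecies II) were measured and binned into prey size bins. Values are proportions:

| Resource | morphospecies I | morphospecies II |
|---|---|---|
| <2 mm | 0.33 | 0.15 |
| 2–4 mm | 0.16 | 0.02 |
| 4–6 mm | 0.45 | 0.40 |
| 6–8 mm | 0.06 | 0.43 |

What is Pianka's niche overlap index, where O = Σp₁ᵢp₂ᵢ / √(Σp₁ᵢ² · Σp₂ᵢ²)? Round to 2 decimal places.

Σ p₁ᵢp₂ᵢ = 0.0495 + 0.0032 + 0.1800 + 0.0258 = 0.2585
Σp_1ᵢ² = 0.33² + 0.16² + 0.45² + 0.06² = 0.1089 + 0.0256 + 0.2025 + 0.0036 = 0.3406
Σp_2ᵢ² = 0.15² + 0.02² + 0.40² + 0.43² = 0.0225 + 0.0004 + 0.1600 + 0.1849 = 0.3678
O = 0.2585 / √(0.3406 × 0.3678) = 0.2585 / 0.35394 = 0.7303

0.73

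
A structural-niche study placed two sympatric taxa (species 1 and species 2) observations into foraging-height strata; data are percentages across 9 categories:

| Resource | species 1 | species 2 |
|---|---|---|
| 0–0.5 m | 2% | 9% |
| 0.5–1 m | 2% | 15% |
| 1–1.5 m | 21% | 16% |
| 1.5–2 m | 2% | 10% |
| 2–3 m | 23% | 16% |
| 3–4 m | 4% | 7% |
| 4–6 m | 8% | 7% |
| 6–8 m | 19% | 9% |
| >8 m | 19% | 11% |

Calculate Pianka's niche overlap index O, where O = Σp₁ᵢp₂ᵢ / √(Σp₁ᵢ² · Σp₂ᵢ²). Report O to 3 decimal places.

Convert percentages to proportions (divide by 100).
Σ p₁ᵢp₂ᵢ = 0.0018 + 0.0030 + 0.0336 + 0.0020 + 0.0368 + 0.0028 + 0.0056 + 0.0171 + 0.0209 = 0.1236
Σp_1ᵢ² = 0.02² + 0.02² + 0.21² + 0.02² + 0.23² + 0.04² + 0.08² + 0.19² + 0.19² = 0.0004 + 0.0004 + 0.0441 + 0.0004 + 0.0529 + 0.0016 + 0.0064 + 0.0361 + 0.0361 = 0.1784
Σp_2ᵢ² = 0.09² + 0.15² + 0.16² + 0.10² + 0.16² + 0.07² + 0.07² + 0.09² + 0.11² = 0.0081 + 0.0225 + 0.0256 + 0.0100 + 0.0256 + 0.0049 + 0.0049 + 0.0081 + 0.0121 = 0.1218
O = 0.1236 / √(0.1784 × 0.1218) = 0.1236 / 0.147408 = 0.83849

0.838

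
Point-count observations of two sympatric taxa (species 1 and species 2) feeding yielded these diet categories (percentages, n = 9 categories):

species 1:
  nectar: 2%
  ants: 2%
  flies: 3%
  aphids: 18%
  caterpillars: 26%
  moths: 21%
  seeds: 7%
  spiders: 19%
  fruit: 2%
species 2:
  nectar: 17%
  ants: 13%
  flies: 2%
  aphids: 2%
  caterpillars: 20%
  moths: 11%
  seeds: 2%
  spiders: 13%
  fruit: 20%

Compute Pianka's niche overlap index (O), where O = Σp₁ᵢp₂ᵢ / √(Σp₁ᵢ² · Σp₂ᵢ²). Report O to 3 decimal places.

0.675

Convert percentages to proportions (divide by 100).
Σ p₁ᵢp₂ᵢ = 0.0034 + 0.0026 + 0.0006 + 0.0036 + 0.0520 + 0.0231 + 0.0014 + 0.0247 + 0.0040 = 0.1154
Σp_1ᵢ² = 0.02² + 0.02² + 0.03² + 0.18² + 0.26² + 0.21² + 0.07² + 0.19² + 0.02² = 0.0004 + 0.0004 + 0.0009 + 0.0324 + 0.0676 + 0.0441 + 0.0049 + 0.0361 + 0.0004 = 0.1872
Σp_2ᵢ² = 0.17² + 0.13² + 0.02² + 0.02² + 0.20² + 0.11² + 0.02² + 0.13² + 0.20² = 0.0289 + 0.0169 + 0.0004 + 0.0004 + 0.0400 + 0.0121 + 0.0004 + 0.0169 + 0.0400 = 0.1560
O = 0.1154 / √(0.1872 × 0.1560) = 0.1154 / 0.170889 = 0.67529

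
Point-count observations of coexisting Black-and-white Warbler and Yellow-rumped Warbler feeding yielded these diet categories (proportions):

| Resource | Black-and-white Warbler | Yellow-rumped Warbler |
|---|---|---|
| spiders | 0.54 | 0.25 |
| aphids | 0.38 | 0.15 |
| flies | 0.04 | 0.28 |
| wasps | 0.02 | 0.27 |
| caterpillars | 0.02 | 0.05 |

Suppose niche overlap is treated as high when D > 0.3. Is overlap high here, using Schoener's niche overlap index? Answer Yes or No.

Σ|p₁ᵢ − p₂ᵢ| = 0.29 + 0.23 + 0.24 + 0.25 + 0.03 = 1.04
D = 1 − ½ × 1.04 = 1 − 0.520 = 0.4800
D = 0.4800 > 0.3 → Yes.

Yes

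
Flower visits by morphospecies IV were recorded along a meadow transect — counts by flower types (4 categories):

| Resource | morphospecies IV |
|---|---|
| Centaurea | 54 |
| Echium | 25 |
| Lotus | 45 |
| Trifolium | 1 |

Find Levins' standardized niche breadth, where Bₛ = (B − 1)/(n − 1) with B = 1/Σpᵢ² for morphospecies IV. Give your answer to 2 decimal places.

Proportions for morphospecies IV (n=125): 54/125=0.4320, 25/125=0.2000, 45/125=0.3600, 1/125=0.0080
Σpᵢ² = 0.4320² + 0.2000² + 0.3600² + 0.0080² = 0.186624 + 0.040000 + 0.129600 + 0.000064 = 0.356288
B = 1 / 0.356288 = 2.8067
Bₛ = (B − 1)/(n − 1) = (2.8067 − 1)/(4 − 1) = 1.8067/3 = 0.6022

0.60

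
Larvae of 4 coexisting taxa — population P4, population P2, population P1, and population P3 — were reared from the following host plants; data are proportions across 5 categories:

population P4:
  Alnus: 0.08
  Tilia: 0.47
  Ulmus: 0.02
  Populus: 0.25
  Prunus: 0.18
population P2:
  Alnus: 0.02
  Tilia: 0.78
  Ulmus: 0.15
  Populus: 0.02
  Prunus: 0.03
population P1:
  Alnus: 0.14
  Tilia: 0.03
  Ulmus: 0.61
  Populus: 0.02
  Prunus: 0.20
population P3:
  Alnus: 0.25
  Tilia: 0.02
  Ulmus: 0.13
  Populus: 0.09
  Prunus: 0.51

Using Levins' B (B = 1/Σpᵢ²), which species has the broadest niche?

population P4

Σp_P4ᵢ² = 0.08² + 0.47² + 0.02² + 0.25² + 0.18² = 0.0064 + 0.2209 + 0.0004 + 0.0625 + 0.0324 = 0.3226
B_P4 = 1 / 0.3226 = 3.0998
Σp_P2ᵢ² = 0.02² + 0.78² + 0.15² + 0.02² + 0.03² = 0.0004 + 0.6084 + 0.0225 + 0.0004 + 0.0009 = 0.6326
B_P2 = 1 / 0.6326 = 1.5808
Σp_P1ᵢ² = 0.14² + 0.03² + 0.61² + 0.02² + 0.20² = 0.0196 + 0.0009 + 0.3721 + 0.0004 + 0.0400 = 0.4330
B_P1 = 1 / 0.4330 = 2.3095
Σp_P3ᵢ² = 0.25² + 0.02² + 0.13² + 0.09² + 0.51² = 0.0625 + 0.0004 + 0.0169 + 0.0081 + 0.2601 = 0.3480
B_P3 = 1 / 0.3480 = 2.8736
Highest B → broadest niche (most generalist): population P4 (B = 3.10).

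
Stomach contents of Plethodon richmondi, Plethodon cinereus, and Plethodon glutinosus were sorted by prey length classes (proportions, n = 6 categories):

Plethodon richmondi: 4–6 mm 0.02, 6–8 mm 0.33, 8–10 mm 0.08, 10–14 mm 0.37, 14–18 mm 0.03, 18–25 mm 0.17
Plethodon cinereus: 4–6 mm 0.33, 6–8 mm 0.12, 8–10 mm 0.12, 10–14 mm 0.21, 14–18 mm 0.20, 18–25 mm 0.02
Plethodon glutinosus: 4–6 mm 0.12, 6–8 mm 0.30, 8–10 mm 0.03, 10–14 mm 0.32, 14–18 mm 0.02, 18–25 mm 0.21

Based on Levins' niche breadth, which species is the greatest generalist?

Plethodon cinereus

Σp_richᵢ² = 0.02² + 0.33² + 0.08² + 0.37² + 0.03² + 0.17² = 0.0004 + 0.1089 + 0.0064 + 0.1369 + 0.0009 + 0.0289 = 0.2824
B_rich = 1 / 0.2824 = 3.5411
Σp_cineᵢ² = 0.33² + 0.12² + 0.12² + 0.21² + 0.20² + 0.02² = 0.1089 + 0.0144 + 0.0144 + 0.0441 + 0.0400 + 0.0004 = 0.2222
B_cine = 1 / 0.2222 = 4.5005
Σp_glutᵢ² = 0.12² + 0.30² + 0.03² + 0.32² + 0.02² + 0.21² = 0.0144 + 0.0900 + 0.0009 + 0.1024 + 0.0004 + 0.0441 = 0.2522
B_glut = 1 / 0.2522 = 3.9651
Highest B → broadest niche (most generalist): Plethodon cinereus (B = 4.50).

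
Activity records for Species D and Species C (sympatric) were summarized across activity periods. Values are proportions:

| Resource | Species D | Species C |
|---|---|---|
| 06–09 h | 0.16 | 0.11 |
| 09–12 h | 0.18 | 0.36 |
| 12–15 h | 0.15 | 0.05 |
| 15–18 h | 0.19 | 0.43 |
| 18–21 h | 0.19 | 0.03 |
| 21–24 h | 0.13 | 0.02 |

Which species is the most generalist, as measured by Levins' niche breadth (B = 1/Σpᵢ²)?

Σp_Dᵢ² = 0.16² + 0.18² + 0.15² + 0.19² + 0.19² + 0.13² = 0.0256 + 0.0324 + 0.0225 + 0.0361 + 0.0361 + 0.0169 = 0.1696
B_D = 1 / 0.1696 = 5.8962
Σp_Cᵢ² = 0.11² + 0.36² + 0.05² + 0.43² + 0.03² + 0.02² = 0.0121 + 0.1296 + 0.0025 + 0.1849 + 0.0009 + 0.0004 = 0.3304
B_C = 1 / 0.3304 = 3.0266
Highest B → broadest niche (most generalist): Species D (B = 5.90).

Species D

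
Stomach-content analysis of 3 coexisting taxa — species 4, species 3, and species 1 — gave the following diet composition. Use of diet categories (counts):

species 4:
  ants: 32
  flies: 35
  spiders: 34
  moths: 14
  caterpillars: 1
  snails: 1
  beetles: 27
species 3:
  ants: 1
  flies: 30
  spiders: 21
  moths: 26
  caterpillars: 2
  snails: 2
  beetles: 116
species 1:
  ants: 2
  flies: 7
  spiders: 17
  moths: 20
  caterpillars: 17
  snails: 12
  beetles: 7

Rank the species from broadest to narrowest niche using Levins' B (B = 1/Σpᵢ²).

Proportions for species 4 (n=144): 32/144=0.2222, 35/144=0.2431, 34/144=0.2361, 14/144=0.0972, 1/144=0.0069, 1/144=0.0069, 27/144=0.1875
Proportions for species 3 (n=198): 1/198=0.0051, 30/198=0.1515, 21/198=0.1061, 26/198=0.1313, 2/198=0.0101, 2/198=0.0101, 116/198=0.5859
Proportions for species 1 (n=82): 2/82=0.0244, 7/82=0.0854, 17/82=0.2073, 20/82=0.2439, 17/82=0.2073, 12/82=0.1463, 7/82=0.0854
Σp_4ᵢ² = 0.2222² + 0.2431² + 0.2361² + 0.0972² + 0.0069² + 0.0069² + 0.1875² = 0.049373 + 0.059098 + 0.055743 + 0.009448 + 0.000048 + 0.000048 + 0.035156 = 0.208914
B_4 = 1 / 0.208914 = 4.7867
Σp_3ᵢ² = 0.0051² + 0.1515² + 0.1061² + 0.1313² + 0.0101² + 0.0101² + 0.5859² = 0.000026 + 0.022952 + 0.011257 + 0.017240 + 0.000102 + 0.000102 + 0.343279 = 0.394958
B_3 = 1 / 0.394958 = 2.5319
Σp_1ᵢ² = 0.0244² + 0.0854² + 0.2073² + 0.2439² + 0.2073² + 0.1463² + 0.0854² = 0.000595 + 0.007293 + 0.042973 + 0.059487 + 0.042973 + 0.021404 + 0.007293 = 0.182018
B_1 = 1 / 0.182018 = 5.4940
Ranking by B (broadest → narrowest): species 1 (5.49) > species 4 (4.79) > species 3 (2.53)

species 1 > species 4 > species 3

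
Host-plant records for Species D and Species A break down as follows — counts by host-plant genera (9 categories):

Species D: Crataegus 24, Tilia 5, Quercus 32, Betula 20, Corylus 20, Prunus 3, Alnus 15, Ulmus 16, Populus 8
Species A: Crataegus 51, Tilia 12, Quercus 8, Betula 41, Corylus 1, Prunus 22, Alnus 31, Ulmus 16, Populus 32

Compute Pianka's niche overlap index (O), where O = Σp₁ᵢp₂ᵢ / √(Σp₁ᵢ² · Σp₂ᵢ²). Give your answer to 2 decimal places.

0.74

Proportions for Species D (n=143): 24/143=0.1678, 5/143=0.0350, 32/143=0.2238, 20/143=0.1399, 20/143=0.1399, 3/143=0.0210, 15/143=0.1049, 16/143=0.1119, 8/143=0.0559
Proportions for Species A (n=214): 51/214=0.2383, 12/214=0.0561, 8/214=0.0374, 41/214=0.1916, 1/214=0.0047, 22/214=0.1028, 31/214=0.1449, 16/214=0.0748, 32/214=0.1495
Σ p₁ᵢp₂ᵢ = 0.039987 + 0.001964 + 0.008370 + 0.026805 + 0.000658 + 0.002159 + 0.015200 + 0.008370 + 0.008357 = 0.111870
Σp_1ᵢ² = 0.1678² + 0.0350² + 0.2238² + 0.1399² + 0.1399² + 0.0210² + 0.1049² + 0.1119² + 0.0559² = 0.028157 + 0.001225 + 0.050086 + 0.019572 + 0.019572 + 0.000441 + 0.011004 + 0.012522 + 0.003125 = 0.145704
Σp_2ᵢ² = 0.2383² + 0.0561² + 0.0374² + 0.1916² + 0.0047² + 0.1028² + 0.1449² + 0.0748² + 0.1495² = 0.056787 + 0.003147 + 0.001399 + 0.036711 + 0.000022 + 0.010568 + 0.020996 + 0.005595 + 0.022350 = 0.157575
O = 0.111870 / √(0.145704 × 0.157575) = 0.111870 / 0.1515233 = 0.7383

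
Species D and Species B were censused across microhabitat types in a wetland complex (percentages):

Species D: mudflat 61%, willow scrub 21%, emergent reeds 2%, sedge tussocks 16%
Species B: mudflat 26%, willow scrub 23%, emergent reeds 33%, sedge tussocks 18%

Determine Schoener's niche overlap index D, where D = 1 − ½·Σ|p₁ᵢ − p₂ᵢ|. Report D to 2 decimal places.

0.65

Convert percentages to proportions (divide by 100).
Σ|p₁ᵢ − p₂ᵢ| = 0.35 + 0.02 + 0.31 + 0.02 = 0.70
D = 1 − ½ × 0.70 = 1 − 0.350 = 0.6500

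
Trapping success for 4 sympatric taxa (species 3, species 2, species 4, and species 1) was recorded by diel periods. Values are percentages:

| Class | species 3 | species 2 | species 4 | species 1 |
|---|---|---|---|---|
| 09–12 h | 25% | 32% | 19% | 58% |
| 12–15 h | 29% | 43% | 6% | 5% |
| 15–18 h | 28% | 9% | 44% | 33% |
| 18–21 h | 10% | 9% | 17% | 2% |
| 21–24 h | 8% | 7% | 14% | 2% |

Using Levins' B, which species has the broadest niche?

species 3

Convert percentages to proportions (divide by 100).
Σp_3ᵢ² = 0.25² + 0.29² + 0.28² + 0.10² + 0.08² = 0.0625 + 0.0841 + 0.0784 + 0.0100 + 0.0064 = 0.2414
B_3 = 1 / 0.2414 = 4.1425
Σp_2ᵢ² = 0.32² + 0.43² + 0.09² + 0.09² + 0.07² = 0.1024 + 0.1849 + 0.0081 + 0.0081 + 0.0049 = 0.3084
B_2 = 1 / 0.3084 = 3.2425
Σp_4ᵢ² = 0.19² + 0.06² + 0.44² + 0.17² + 0.14² = 0.0361 + 0.0036 + 0.1936 + 0.0289 + 0.0196 = 0.2818
B_4 = 1 / 0.2818 = 3.5486
Σp_1ᵢ² = 0.58² + 0.05² + 0.33² + 0.02² + 0.02² = 0.3364 + 0.0025 + 0.1089 + 0.0004 + 0.0004 = 0.4486
B_1 = 1 / 0.4486 = 2.2292
Highest B → broadest niche (most generalist): species 3 (B = 4.14).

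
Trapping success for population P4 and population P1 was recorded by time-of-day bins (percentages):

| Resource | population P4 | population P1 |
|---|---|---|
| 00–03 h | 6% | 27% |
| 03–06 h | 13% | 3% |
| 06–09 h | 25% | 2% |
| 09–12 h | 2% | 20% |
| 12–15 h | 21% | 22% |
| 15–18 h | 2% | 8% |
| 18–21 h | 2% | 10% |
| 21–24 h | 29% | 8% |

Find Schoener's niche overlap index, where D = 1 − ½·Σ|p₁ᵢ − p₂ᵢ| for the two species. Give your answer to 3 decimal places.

0.460

Convert percentages to proportions (divide by 100).
Σ|p₁ᵢ − p₂ᵢ| = 0.21 + 0.10 + 0.23 + 0.18 + 0.01 + 0.06 + 0.08 + 0.21 = 1.08
D = 1 − ½ × 1.08 = 1 − 0.540 = 0.46000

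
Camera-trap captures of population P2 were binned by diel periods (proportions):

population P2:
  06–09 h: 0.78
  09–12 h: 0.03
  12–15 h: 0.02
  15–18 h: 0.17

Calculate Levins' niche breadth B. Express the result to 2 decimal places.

1.57

Σpᵢ² = 0.78² + 0.03² + 0.02² + 0.17² = 0.6084 + 0.0009 + 0.0004 + 0.0289 = 0.6386
B = 1 / 0.6386 = 1.5659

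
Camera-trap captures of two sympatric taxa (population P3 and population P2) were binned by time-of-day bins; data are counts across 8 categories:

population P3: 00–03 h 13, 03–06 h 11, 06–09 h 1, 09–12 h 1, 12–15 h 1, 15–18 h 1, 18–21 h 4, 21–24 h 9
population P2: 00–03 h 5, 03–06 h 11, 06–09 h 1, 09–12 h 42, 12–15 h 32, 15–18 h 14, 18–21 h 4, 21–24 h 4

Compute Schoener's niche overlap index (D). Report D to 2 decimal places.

0.29

Proportions for population P3 (n=41): 13/41=0.3171, 11/41=0.2683, 1/41=0.0244, 1/41=0.0244, 1/41=0.0244, 1/41=0.0244, 4/41=0.0976, 9/41=0.2195
Proportions for population P2 (n=113): 5/113=0.0442, 11/113=0.0973, 1/113=0.0088, 42/113=0.3717, 32/113=0.2832, 14/113=0.1239, 4/113=0.0354, 4/113=0.0354
Σ|p₁ᵢ − p₂ᵢ| = 0.2729 + 0.1710 + 0.0156 + 0.3473 + 0.2588 + 0.0995 + 0.0622 + 0.1841 = 1.4114
D = 1 − ½ × 1.4114 = 1 − 0.70570 = 0.29430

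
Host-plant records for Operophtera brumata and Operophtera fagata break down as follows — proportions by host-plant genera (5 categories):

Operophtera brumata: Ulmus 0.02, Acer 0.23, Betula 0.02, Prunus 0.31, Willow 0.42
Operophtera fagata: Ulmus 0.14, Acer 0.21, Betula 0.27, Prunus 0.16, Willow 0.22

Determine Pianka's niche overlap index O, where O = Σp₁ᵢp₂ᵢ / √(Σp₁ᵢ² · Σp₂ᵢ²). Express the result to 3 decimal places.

0.757

Σ p₁ᵢp₂ᵢ = 0.0028 + 0.0483 + 0.0054 + 0.0496 + 0.0924 = 0.1985
Σp_1ᵢ² = 0.02² + 0.23² + 0.02² + 0.31² + 0.42² = 0.0004 + 0.0529 + 0.0004 + 0.0961 + 0.1764 = 0.3262
Σp_2ᵢ² = 0.14² + 0.21² + 0.27² + 0.16² + 0.22² = 0.0196 + 0.0441 + 0.0729 + 0.0256 + 0.0484 = 0.2106
O = 0.1985 / √(0.3262 × 0.2106) = 0.1985 / 0.262102 = 0.75734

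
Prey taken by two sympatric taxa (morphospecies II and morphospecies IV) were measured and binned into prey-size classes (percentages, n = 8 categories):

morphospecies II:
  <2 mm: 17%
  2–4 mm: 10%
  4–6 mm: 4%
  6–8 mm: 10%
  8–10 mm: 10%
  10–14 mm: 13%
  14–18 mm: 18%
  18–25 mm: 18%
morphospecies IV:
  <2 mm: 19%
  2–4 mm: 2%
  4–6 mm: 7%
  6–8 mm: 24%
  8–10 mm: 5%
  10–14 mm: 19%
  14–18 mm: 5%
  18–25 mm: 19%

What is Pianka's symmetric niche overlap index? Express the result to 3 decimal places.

0.847

Convert percentages to proportions (divide by 100).
Σ p₁ᵢp₂ᵢ = 0.0323 + 0.0020 + 0.0028 + 0.0240 + 0.0050 + 0.0247 + 0.0090 + 0.0342 = 0.1340
Σp_1ᵢ² = 0.17² + 0.10² + 0.04² + 0.10² + 0.10² + 0.13² + 0.18² + 0.18² = 0.0289 + 0.0100 + 0.0016 + 0.0100 + 0.0100 + 0.0169 + 0.0324 + 0.0324 = 0.1422
Σp_2ᵢ² = 0.19² + 0.02² + 0.07² + 0.24² + 0.05² + 0.19² + 0.05² + 0.19² = 0.0361 + 0.0004 + 0.0049 + 0.0576 + 0.0025 + 0.0361 + 0.0025 + 0.0361 = 0.1762
O = 0.1340 / √(0.1422 × 0.1762) = 0.1340 / 0.158290 = 0.84655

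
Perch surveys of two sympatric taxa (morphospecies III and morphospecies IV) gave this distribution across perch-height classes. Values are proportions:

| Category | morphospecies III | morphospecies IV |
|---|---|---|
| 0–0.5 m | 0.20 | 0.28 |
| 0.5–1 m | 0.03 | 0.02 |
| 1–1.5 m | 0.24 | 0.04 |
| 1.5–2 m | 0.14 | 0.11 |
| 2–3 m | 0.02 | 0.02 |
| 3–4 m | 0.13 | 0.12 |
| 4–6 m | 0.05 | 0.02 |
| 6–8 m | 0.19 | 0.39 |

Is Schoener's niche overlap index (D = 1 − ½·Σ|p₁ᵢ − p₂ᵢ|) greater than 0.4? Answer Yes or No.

Σ|p₁ᵢ − p₂ᵢ| = 0.08 + 0.01 + 0.20 + 0.03 + 0.00 + 0.01 + 0.03 + 0.20 = 0.56
D = 1 − ½ × 0.56 = 1 − 0.280 = 0.7200
D = 0.7200 > 0.4 → Yes.

Yes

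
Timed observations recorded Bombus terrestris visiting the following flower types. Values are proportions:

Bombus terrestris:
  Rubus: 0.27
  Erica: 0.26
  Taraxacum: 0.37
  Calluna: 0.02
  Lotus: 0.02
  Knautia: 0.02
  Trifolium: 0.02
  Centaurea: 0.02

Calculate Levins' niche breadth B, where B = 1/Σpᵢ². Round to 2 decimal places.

3.58

Σpᵢ² = 0.27² + 0.26² + 0.37² + 0.02² + 0.02² + 0.02² + 0.02² + 0.02² = 0.0729 + 0.0676 + 0.1369 + 0.0004 + 0.0004 + 0.0004 + 0.0004 + 0.0004 = 0.2794
B = 1 / 0.2794 = 3.5791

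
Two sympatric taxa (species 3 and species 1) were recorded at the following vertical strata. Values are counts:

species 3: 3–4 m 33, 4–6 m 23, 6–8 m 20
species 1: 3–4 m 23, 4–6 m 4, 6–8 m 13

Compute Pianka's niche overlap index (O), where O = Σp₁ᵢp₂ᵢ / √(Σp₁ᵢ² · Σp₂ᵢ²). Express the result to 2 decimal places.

0.93

Proportions for species 3 (n=76): 33/76=0.4342, 23/76=0.3026, 20/76=0.2632
Proportions for species 1 (n=40): 23/40=0.5750, 4/40=0.1000, 13/40=0.3250
Σ p₁ᵢp₂ᵢ = 0.249665 + 0.030260 + 0.085540 = 0.365465
Σp_1ᵢ² = 0.4342² + 0.3026² + 0.2632² = 0.188530 + 0.091567 + 0.069274 = 0.349371
Σp_2ᵢ² = 0.5750² + 0.1000² + 0.3250² = 0.330625 + 0.010000 + 0.105625 = 0.446250
O = 0.365465 / √(0.349371 × 0.446250) = 0.365465 / 0.3948504 = 0.9256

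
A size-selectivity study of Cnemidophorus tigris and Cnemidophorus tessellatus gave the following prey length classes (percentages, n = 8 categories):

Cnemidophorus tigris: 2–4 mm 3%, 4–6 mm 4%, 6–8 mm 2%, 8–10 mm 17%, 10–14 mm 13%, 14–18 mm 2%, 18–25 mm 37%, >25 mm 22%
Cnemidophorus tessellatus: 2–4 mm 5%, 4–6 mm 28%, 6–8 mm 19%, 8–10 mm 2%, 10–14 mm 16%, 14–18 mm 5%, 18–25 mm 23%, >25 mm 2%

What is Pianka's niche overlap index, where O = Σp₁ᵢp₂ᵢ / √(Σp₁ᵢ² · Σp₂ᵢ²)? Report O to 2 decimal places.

Convert percentages to proportions (divide by 100).
Σ p₁ᵢp₂ᵢ = 0.0015 + 0.0112 + 0.0038 + 0.0034 + 0.0208 + 0.0010 + 0.0851 + 0.0044 = 0.1312
Σp_1ᵢ² = 0.03² + 0.04² + 0.02² + 0.17² + 0.13² + 0.02² + 0.37² + 0.22² = 0.0009 + 0.0016 + 0.0004 + 0.0289 + 0.0169 + 0.0004 + 0.1369 + 0.0484 = 0.2344
Σp_2ᵢ² = 0.05² + 0.28² + 0.19² + 0.02² + 0.16² + 0.05² + 0.23² + 0.02² = 0.0025 + 0.0784 + 0.0361 + 0.0004 + 0.0256 + 0.0025 + 0.0529 + 0.0004 = 0.1988
O = 0.1312 / √(0.2344 × 0.1988) = 0.1312 / 0.21587 = 0.6078

0.61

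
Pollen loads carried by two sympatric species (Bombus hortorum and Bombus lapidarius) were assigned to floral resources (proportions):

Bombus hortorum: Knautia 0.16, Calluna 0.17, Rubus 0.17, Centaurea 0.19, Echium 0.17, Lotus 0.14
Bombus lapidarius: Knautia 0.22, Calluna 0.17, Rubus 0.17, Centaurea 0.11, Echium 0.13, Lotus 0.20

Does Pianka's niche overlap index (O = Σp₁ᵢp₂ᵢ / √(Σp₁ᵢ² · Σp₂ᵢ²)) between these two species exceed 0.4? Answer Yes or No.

Yes

Σ p₁ᵢp₂ᵢ = 0.0352 + 0.0289 + 0.0289 + 0.0209 + 0.0221 + 0.0280 = 0.1640
Σp_1ᵢ² = 0.16² + 0.17² + 0.17² + 0.19² + 0.17² + 0.14² = 0.0256 + 0.0289 + 0.0289 + 0.0361 + 0.0289 + 0.0196 = 0.1680
Σp_2ᵢ² = 0.22² + 0.17² + 0.17² + 0.11² + 0.13² + 0.20² = 0.0484 + 0.0289 + 0.0289 + 0.0121 + 0.0169 + 0.0400 = 0.1752
O = 0.1640 / √(0.1680 × 0.1752) = 0.1640 / 0.17156 = 0.9559
O = 0.9559 > 0.4 → Yes.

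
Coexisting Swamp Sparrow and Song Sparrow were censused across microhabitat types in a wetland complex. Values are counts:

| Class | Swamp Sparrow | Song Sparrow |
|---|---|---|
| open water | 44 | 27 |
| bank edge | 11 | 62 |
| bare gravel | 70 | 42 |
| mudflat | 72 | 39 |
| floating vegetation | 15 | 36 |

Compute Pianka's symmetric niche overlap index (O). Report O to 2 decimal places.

Proportions for Swamp Sparrow (n=212): 44/212=0.2075, 11/212=0.0519, 70/212=0.3302, 72/212=0.3396, 15/212=0.0708
Proportions for Song Sparrow (n=206): 27/206=0.1311, 62/206=0.3010, 42/206=0.2039, 39/206=0.1893, 36/206=0.1748
Σ p₁ᵢp₂ᵢ = 0.027203 + 0.015622 + 0.067328 + 0.064286 + 0.012376 = 0.186815
Σp_1ᵢ² = 0.2075² + 0.0519² + 0.3302² + 0.3396² + 0.0708² = 0.043056 + 0.002694 + 0.109032 + 0.115328 + 0.005013 = 0.275123
Σp_2ᵢ² = 0.1311² + 0.3010² + 0.2039² + 0.1893² + 0.1748² = 0.017187 + 0.090601 + 0.041575 + 0.035834 + 0.030555 = 0.215752
O = 0.186815 / √(0.275123 × 0.215752) = 0.186815 / 0.2436357 = 0.7668

0.77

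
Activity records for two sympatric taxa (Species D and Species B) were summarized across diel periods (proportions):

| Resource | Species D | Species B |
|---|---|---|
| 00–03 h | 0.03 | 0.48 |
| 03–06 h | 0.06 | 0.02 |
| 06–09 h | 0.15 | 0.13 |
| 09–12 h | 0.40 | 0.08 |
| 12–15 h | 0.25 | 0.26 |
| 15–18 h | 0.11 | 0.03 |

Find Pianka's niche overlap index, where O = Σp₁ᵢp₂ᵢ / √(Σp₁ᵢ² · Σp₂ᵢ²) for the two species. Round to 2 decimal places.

Σ p₁ᵢp₂ᵢ = 0.0144 + 0.0012 + 0.0195 + 0.0320 + 0.0650 + 0.0033 = 0.1354
Σp_1ᵢ² = 0.03² + 0.06² + 0.15² + 0.40² + 0.25² + 0.11² = 0.0009 + 0.0036 + 0.0225 + 0.1600 + 0.0625 + 0.0121 = 0.2616
Σp_2ᵢ² = 0.48² + 0.02² + 0.13² + 0.08² + 0.26² + 0.03² = 0.2304 + 0.0004 + 0.0169 + 0.0064 + 0.0676 + 0.0009 = 0.3226
O = 0.1354 / √(0.2616 × 0.3226) = 0.1354 / 0.29050 = 0.4661

0.47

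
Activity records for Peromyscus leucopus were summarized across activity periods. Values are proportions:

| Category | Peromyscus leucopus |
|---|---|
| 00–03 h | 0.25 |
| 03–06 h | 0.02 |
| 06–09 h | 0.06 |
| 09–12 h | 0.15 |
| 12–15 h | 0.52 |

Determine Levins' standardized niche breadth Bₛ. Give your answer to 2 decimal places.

0.45

Σpᵢ² = 0.25² + 0.02² + 0.06² + 0.15² + 0.52² = 0.0625 + 0.0004 + 0.0036 + 0.0225 + 0.2704 = 0.3594
B = 1 / 0.3594 = 2.7824
Bₛ = (B − 1)/(n − 1) = (2.7824 − 1)/(5 − 1) = 1.7824/4 = 0.4456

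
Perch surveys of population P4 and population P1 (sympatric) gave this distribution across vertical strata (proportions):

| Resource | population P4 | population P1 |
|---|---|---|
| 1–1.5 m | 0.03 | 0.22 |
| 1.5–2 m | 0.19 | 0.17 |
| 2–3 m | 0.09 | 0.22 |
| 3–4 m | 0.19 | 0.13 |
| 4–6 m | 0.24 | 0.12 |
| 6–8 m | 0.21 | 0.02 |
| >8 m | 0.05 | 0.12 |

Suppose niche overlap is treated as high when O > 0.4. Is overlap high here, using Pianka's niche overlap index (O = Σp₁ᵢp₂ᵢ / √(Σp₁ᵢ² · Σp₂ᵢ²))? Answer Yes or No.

Σ p₁ᵢp₂ᵢ = 0.0066 + 0.0323 + 0.0198 + 0.0247 + 0.0288 + 0.0042 + 0.0060 = 0.1224
Σp_1ᵢ² = 0.03² + 0.19² + 0.09² + 0.19² + 0.24² + 0.21² + 0.05² = 0.0009 + 0.0361 + 0.0081 + 0.0361 + 0.0576 + 0.0441 + 0.0025 = 0.1854
Σp_2ᵢ² = 0.22² + 0.17² + 0.22² + 0.13² + 0.12² + 0.02² + 0.12² = 0.0484 + 0.0289 + 0.0484 + 0.0169 + 0.0144 + 0.0004 + 0.0144 = 0.1718
O = 0.1224 / √(0.1854 × 0.1718) = 0.1224 / 0.17847 = 0.6858
O = 0.6858 > 0.4 → Yes.

Yes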